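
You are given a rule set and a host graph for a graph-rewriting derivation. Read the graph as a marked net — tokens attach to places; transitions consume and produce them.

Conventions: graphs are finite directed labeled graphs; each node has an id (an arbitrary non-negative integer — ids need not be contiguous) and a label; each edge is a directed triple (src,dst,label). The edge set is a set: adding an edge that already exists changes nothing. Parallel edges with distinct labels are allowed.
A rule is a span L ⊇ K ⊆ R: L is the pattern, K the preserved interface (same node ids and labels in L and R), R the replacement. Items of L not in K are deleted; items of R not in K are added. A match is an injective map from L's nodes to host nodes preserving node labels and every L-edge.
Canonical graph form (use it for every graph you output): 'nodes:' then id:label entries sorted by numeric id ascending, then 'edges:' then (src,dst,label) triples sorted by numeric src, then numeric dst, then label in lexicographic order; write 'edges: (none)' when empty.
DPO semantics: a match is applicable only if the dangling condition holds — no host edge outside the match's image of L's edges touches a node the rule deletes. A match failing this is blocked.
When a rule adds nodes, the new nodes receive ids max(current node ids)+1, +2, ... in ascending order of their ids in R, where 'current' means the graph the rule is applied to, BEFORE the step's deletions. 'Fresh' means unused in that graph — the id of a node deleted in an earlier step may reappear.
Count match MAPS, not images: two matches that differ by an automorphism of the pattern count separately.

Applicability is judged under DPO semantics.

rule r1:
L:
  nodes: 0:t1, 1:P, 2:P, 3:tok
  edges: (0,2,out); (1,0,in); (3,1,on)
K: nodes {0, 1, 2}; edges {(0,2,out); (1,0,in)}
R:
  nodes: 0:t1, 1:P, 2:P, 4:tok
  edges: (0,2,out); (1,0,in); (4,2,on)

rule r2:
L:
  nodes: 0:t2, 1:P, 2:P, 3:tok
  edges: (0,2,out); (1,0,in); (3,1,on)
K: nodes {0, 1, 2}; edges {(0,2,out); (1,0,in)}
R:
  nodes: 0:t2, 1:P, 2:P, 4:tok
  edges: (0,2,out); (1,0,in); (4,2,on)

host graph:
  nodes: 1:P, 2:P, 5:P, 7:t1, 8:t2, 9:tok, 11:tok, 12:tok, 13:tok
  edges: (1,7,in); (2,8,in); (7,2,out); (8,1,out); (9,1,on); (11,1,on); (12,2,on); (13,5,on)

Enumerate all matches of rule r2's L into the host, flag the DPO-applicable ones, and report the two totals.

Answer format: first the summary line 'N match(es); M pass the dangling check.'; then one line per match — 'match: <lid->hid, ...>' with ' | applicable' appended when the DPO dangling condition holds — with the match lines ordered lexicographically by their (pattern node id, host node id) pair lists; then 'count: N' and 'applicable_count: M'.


1 match(es); 1 pass the dangling check.
match: 0->8, 1->2, 2->1, 3->12 | applicable
count: 1
applicable_count: 1


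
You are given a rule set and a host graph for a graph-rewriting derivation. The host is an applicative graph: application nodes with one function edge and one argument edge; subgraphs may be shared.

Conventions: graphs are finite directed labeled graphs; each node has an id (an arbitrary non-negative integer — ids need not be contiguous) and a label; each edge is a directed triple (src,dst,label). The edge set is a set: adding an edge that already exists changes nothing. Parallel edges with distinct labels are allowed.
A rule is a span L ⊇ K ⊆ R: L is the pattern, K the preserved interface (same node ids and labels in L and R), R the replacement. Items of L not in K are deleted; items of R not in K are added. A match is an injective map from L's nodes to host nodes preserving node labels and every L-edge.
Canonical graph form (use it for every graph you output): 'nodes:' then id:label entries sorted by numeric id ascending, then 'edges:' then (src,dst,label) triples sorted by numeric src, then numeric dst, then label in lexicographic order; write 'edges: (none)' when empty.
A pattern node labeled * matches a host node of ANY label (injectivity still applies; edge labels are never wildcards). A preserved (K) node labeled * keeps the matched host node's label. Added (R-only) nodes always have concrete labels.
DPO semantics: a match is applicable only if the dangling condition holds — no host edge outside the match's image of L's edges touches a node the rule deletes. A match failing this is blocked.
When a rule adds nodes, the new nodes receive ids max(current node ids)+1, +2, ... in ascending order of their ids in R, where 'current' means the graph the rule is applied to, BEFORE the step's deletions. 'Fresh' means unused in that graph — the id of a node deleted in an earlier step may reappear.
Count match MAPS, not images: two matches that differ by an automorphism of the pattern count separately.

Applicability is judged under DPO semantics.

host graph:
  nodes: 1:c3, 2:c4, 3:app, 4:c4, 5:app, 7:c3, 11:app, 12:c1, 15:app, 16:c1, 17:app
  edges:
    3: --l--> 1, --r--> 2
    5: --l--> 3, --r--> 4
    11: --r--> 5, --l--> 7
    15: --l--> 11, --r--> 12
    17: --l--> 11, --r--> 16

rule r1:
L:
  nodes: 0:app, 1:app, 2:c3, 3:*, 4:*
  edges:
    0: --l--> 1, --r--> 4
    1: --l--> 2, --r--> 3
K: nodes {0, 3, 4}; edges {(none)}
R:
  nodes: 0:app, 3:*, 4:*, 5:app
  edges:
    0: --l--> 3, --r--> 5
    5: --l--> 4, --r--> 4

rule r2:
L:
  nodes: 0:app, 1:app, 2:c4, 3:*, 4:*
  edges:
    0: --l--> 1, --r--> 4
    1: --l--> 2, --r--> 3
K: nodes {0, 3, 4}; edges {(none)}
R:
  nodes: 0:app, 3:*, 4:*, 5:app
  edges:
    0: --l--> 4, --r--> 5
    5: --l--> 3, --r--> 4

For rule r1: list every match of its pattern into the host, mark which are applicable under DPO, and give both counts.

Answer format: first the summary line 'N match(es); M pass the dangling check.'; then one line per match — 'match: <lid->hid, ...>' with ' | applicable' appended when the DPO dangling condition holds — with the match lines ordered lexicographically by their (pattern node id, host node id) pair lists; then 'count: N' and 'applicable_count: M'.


3 match(es); 1 pass the dangling check.
match: 0->5, 1->3, 2->1, 3->2, 4->4 | applicable
match: 0->15, 1->11, 2->7, 3->5, 4->12
match: 0->17, 1->11, 2->7, 3->5, 4->16
count: 3
applicable_count: 1


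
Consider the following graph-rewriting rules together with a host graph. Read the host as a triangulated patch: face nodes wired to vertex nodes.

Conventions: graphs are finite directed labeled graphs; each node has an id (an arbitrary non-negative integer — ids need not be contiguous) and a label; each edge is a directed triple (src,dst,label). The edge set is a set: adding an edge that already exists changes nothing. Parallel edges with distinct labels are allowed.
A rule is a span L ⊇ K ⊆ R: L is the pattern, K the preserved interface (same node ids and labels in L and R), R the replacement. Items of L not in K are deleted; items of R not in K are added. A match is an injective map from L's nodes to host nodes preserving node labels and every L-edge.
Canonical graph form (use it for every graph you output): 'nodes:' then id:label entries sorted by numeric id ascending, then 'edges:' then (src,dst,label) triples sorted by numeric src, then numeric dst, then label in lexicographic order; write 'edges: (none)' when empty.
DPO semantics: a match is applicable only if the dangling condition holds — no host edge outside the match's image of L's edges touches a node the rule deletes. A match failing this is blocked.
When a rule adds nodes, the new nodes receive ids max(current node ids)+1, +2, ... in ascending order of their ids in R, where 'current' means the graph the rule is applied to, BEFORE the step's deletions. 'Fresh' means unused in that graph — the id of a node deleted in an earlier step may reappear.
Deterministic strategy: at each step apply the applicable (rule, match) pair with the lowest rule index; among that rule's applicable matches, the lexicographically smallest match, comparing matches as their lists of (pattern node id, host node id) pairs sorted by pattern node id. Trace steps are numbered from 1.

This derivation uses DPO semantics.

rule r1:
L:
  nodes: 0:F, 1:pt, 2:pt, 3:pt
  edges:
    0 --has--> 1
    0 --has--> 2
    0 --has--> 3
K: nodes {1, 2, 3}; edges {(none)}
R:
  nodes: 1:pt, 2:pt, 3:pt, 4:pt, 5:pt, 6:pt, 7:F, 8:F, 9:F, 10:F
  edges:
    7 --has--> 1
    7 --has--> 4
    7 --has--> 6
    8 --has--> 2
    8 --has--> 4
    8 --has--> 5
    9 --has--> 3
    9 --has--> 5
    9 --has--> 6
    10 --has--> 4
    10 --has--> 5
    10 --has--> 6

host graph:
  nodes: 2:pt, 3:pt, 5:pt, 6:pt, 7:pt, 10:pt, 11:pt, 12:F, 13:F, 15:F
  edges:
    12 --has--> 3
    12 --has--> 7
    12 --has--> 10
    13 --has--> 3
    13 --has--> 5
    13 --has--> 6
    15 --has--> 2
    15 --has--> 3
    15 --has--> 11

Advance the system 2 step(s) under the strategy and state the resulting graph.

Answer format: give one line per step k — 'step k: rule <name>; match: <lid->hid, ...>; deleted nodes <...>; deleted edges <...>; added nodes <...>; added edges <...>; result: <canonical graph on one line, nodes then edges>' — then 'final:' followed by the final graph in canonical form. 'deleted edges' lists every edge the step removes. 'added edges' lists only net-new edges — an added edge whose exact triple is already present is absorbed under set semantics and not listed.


step 1: rule r1; match: 0->12, 1->3, 2->7, 3->10; deleted nodes 12; deleted edges (12,3,has); (12,7,has); (12,10,has); added nodes 16, 17, 18, 19, 20, 21, 22; added edges (19,3,has); (19,16,has); (19,18,has); (20,7,has); (20,16,has); (20,17,has); (21,10,has); (21,17,has); (21,18,has); (22,16,has); (22,17,has); (22,18,has); result: nodes: 2:pt, 3:pt, 5:pt, 6:pt, 7:pt, 10:pt, 11:pt, 13:F, 15:F, 16:pt, 17:pt, 18:pt, 19:F, 20:F, 21:F, 22:F edges: (13,3,has); (13,5,has); (13,6,has); (15,2,has); (15,3,has); (15,11,has); (19,3,has); (19,16,has); (19,18,has); (20,7,has); (20,16,has); (20,17,has); (21,10,has); (21,17,has); (21,18,has); (22,16,has); (22,17,has); (22,18,has)
step 2: rule r1; match: 0->13, 1->3, 2->5, 3->6; deleted nodes 13; deleted edges (13,3,has); (13,5,has); (13,6,has); added nodes 23, 24, 25, 26, 27, 28, 29; added edges (26,3,has); (26,23,has); (26,25,has); (27,5,has); (27,23,has); (27,24,has); (28,6,has); (28,24,has); (28,25,has); (29,23,has); (29,24,has); (29,25,has); result: nodes: 2:pt, 3:pt, 5:pt, 6:pt, 7:pt, 10:pt, 11:pt, 15:F, 16:pt, 17:pt, 18:pt, 19:F, 20:F, 21:F, 22:F, 23:pt, 24:pt, 25:pt, 26:F, 27:F, 28:F, 29:F edges: (15,2,has); (15,3,has); (15,11,has); (19,3,has); (19,16,has); (19,18,has); (20,7,has); (20,16,has); (20,17,has); (21,10,has); (21,17,has); (21,18,has); (22,16,has); (22,17,has); (22,18,has); (26,3,has); (26,23,has); (26,25,has); (27,5,has); (27,23,has); (27,24,has); (28,6,has); (28,24,has); (28,25,has); (29,23,has); (29,24,has); (29,25,has)
final:
nodes: 2:pt, 3:pt, 5:pt, 6:pt, 7:pt, 10:pt, 11:pt, 15:F, 16:pt, 17:pt, 18:pt, 19:F, 20:F, 21:F, 22:F, 23:pt, 24:pt, 25:pt, 26:F, 27:F, 28:F, 29:F
edges: (15,2,has); (15,3,has); (15,11,has); (19,3,has); (19,16,has); (19,18,has); (20,7,has); (20,16,has); (20,17,has); (21,10,has); (21,17,has); (21,18,has); (22,16,has); (22,17,has); (22,18,has); (26,3,has); (26,23,has); (26,25,has); (27,5,has); (27,23,has); (27,24,has); (28,6,has); (28,24,has); (28,25,has); (29,23,has); (29,24,has); (29,25,has)


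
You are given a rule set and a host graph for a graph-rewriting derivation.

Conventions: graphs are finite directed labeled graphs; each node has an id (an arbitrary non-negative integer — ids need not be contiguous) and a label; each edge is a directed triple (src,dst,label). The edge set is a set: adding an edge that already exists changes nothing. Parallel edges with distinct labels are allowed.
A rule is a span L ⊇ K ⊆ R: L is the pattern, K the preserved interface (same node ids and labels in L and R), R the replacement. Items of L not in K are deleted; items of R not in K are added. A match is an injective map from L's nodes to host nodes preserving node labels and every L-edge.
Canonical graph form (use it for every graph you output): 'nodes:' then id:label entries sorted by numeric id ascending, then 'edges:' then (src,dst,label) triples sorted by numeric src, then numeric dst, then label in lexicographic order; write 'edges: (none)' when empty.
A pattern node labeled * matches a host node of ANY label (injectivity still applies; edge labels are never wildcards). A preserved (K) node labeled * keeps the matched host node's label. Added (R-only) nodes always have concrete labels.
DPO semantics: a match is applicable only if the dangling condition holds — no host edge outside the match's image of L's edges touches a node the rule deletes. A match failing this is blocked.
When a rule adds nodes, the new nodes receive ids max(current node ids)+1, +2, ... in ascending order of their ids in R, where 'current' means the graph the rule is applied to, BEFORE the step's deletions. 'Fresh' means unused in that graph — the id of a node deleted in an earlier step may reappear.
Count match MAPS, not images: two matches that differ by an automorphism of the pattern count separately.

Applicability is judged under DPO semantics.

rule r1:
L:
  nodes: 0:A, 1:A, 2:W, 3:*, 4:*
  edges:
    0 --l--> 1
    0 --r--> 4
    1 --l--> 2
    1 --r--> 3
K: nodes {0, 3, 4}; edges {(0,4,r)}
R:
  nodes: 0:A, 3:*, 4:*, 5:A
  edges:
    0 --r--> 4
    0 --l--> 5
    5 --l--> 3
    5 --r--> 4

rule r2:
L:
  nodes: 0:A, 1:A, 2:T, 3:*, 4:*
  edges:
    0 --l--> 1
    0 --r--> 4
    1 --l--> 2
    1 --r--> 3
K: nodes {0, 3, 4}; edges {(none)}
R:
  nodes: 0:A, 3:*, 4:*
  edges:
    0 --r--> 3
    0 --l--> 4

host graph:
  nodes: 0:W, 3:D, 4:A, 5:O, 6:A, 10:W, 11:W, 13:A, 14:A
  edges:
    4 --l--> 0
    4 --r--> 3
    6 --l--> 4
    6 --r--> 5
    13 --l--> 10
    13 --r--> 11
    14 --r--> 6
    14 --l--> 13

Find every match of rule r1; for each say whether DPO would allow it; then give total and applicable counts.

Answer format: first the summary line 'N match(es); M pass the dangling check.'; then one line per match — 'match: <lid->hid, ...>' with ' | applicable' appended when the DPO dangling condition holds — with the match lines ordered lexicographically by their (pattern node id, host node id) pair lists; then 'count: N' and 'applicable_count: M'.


2 match(es); 2 pass the dangling check.
match: 0->6, 1->4, 2->0, 3->3, 4->5 | applicable
match: 0->14, 1->13, 2->10, 3->11, 4->6 | applicable
count: 2
applicable_count: 2


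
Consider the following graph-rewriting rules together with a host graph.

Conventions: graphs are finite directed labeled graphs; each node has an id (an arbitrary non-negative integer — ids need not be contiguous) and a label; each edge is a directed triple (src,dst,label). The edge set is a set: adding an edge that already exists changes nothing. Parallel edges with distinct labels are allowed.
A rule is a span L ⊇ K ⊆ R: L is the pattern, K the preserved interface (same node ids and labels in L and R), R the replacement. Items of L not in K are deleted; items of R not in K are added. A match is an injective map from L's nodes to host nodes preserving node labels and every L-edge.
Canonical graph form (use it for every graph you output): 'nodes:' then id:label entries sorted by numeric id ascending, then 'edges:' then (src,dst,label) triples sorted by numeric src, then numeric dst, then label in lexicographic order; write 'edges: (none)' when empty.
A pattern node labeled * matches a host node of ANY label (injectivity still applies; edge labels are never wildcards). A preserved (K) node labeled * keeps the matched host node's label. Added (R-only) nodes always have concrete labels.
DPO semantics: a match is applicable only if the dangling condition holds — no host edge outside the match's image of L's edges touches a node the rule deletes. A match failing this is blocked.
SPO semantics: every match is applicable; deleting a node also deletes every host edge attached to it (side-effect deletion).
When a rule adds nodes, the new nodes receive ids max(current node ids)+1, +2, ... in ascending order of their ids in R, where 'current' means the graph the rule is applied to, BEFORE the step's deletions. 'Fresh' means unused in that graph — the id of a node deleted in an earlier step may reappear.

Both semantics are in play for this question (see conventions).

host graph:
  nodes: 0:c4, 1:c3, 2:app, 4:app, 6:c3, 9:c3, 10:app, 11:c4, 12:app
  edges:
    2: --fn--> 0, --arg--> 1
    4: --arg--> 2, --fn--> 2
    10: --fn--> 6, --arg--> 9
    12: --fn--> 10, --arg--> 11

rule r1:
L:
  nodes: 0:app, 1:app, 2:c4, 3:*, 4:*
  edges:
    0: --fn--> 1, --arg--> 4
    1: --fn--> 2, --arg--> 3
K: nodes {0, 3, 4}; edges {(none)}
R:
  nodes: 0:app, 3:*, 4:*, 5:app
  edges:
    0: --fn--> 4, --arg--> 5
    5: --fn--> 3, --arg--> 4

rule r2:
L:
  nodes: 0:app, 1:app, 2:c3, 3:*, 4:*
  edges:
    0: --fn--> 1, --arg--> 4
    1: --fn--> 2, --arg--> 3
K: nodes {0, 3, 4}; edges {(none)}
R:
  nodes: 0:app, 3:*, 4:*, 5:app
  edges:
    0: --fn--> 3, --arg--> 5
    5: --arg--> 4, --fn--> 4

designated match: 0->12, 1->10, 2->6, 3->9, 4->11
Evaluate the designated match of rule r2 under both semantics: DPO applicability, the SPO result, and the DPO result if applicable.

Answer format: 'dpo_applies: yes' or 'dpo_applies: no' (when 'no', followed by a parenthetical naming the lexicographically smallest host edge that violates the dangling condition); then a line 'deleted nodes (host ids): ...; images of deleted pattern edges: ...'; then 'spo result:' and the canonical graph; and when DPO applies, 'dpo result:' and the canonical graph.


dpo_applies: yes
deleted nodes (host ids): 6, 10; images of deleted pattern edges: (10,6,fn); (10,9,arg); (12,10,fn); (12,11,arg)
spo result:
nodes: 0:c4, 1:c3, 2:app, 4:app, 9:c3, 11:c4, 12:app, 13:app
edges: (2,0,fn); (2,1,arg); (4,2,arg); (4,2,fn); (12,9,fn); (12,13,arg); (13,11,arg); (13,11,fn)
dpo result:
nodes: 0:c4, 1:c3, 2:app, 4:app, 9:c3, 11:c4, 12:app, 13:app
edges: (2,0,fn); (2,1,arg); (4,2,arg); (4,2,fn); (12,9,fn); (12,13,arg); (13,11,arg); (13,11,fn)


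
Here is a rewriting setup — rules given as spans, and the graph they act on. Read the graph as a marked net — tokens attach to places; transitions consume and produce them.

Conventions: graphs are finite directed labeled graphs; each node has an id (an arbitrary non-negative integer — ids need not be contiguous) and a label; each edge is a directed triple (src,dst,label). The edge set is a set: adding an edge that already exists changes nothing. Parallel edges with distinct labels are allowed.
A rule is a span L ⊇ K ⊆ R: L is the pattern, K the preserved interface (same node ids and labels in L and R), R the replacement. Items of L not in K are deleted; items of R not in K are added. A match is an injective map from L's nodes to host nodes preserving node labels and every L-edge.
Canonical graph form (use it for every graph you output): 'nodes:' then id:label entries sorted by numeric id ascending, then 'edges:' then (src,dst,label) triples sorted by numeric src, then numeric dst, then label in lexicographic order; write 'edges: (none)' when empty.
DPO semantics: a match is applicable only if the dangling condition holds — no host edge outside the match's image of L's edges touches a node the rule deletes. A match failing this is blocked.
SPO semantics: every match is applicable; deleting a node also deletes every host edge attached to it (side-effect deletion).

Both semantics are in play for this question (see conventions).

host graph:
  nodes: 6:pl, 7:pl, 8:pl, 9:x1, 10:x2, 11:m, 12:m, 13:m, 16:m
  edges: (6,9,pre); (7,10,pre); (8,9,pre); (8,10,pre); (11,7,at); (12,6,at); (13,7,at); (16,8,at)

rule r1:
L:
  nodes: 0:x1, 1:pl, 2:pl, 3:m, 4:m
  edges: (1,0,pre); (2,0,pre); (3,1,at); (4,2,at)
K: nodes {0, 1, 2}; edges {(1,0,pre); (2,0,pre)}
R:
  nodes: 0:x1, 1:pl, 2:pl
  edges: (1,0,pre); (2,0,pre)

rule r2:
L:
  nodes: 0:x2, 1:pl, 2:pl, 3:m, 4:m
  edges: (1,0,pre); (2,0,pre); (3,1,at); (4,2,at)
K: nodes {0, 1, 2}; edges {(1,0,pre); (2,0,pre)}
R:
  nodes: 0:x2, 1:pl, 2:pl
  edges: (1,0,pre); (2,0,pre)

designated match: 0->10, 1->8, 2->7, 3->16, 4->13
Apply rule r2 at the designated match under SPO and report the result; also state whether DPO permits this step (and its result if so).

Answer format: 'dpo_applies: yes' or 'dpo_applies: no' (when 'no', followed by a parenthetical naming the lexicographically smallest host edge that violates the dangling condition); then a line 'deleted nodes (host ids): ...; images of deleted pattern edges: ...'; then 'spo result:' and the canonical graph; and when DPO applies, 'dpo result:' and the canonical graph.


dpo_applies: yes
deleted nodes (host ids): 13, 16; images of deleted pattern edges: (13,7,at); (16,8,at)
spo result:
nodes: 6:pl, 7:pl, 8:pl, 9:x1, 10:x2, 11:m, 12:m
edges: (6,9,pre); (7,10,pre); (8,9,pre); (8,10,pre); (11,7,at); (12,6,at)
dpo result:
nodes: 6:pl, 7:pl, 8:pl, 9:x1, 10:x2, 11:m, 12:m
edges: (6,9,pre); (7,10,pre); (8,9,pre); (8,10,pre); (11,7,at); (12,6,at)


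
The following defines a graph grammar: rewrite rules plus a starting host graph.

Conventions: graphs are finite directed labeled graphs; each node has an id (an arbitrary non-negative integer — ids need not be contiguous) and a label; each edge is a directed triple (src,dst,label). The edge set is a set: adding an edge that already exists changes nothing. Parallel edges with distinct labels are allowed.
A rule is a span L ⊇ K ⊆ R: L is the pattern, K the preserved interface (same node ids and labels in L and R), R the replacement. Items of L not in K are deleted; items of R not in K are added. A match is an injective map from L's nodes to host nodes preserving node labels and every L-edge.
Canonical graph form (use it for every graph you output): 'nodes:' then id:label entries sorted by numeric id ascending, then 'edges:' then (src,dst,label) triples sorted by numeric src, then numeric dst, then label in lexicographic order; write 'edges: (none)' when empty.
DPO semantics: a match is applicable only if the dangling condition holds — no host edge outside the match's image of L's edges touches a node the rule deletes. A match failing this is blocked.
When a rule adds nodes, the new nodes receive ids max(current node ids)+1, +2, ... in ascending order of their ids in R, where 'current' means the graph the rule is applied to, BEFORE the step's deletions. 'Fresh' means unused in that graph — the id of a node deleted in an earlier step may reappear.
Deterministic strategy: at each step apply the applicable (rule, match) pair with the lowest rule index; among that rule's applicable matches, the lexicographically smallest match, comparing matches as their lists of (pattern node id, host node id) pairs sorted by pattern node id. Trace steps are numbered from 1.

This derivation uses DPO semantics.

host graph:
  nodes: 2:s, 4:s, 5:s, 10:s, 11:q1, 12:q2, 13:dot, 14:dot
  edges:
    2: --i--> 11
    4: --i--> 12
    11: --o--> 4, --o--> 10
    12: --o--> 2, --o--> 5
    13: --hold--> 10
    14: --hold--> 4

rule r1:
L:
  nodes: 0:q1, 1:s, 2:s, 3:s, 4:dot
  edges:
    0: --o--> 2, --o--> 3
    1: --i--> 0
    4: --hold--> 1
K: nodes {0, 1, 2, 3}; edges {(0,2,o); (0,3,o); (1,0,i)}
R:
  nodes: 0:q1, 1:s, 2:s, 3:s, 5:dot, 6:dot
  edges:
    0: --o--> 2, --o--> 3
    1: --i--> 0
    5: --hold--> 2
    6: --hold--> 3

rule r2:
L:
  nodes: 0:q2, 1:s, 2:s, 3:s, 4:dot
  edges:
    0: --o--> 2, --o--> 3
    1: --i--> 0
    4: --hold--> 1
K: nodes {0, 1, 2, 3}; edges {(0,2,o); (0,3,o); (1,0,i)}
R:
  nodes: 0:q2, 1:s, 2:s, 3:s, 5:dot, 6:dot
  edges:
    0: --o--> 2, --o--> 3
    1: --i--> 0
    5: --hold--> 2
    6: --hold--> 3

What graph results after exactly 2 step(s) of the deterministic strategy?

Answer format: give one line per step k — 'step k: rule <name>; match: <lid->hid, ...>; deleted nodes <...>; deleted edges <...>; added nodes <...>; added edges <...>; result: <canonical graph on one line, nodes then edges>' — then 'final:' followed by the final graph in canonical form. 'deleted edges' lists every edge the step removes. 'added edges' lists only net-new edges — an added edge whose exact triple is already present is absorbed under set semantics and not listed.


step 1: rule r2; match: 0->12, 1->4, 2->2, 3->5, 4->14; deleted nodes 14; deleted edges (14,4,hold); added nodes 15, 16; added edges (15,2,hold); (16,5,hold); result: nodes: 2:s, 4:s, 5:s, 10:s, 11:q1, 12:q2, 13:dot, 15:dot, 16:dot edges: (2,11,i); (4,12,i); (11,4,o); (11,10,o); (12,2,o); (12,5,o); (13,10,hold); (15,2,hold); (16,5,hold)
step 2: rule r1; match: 0->11, 1->2, 2->4, 3->10, 4->15; deleted nodes 15; deleted edges (15,2,hold); added nodes 17, 18; added edges (17,4,hold); (18,10,hold); result: nodes: 2:s, 4:s, 5:s, 10:s, 11:q1, 12:q2, 13:dot, 16:dot, 17:dot, 18:dot edges: (2,11,i); (4,12,i); (11,4,o); (11,10,o); (12,2,o); (12,5,o); (13,10,hold); (16,5,hold); (17,4,hold); (18,10,hold)
final:
nodes: 2:s, 4:s, 5:s, 10:s, 11:q1, 12:q2, 13:dot, 16:dot, 17:dot, 18:dot
edges: (2,11,i); (4,12,i); (11,4,o); (11,10,o); (12,2,o); (12,5,o); (13,10,hold); (16,5,hold); (17,4,hold); (18,10,hold)


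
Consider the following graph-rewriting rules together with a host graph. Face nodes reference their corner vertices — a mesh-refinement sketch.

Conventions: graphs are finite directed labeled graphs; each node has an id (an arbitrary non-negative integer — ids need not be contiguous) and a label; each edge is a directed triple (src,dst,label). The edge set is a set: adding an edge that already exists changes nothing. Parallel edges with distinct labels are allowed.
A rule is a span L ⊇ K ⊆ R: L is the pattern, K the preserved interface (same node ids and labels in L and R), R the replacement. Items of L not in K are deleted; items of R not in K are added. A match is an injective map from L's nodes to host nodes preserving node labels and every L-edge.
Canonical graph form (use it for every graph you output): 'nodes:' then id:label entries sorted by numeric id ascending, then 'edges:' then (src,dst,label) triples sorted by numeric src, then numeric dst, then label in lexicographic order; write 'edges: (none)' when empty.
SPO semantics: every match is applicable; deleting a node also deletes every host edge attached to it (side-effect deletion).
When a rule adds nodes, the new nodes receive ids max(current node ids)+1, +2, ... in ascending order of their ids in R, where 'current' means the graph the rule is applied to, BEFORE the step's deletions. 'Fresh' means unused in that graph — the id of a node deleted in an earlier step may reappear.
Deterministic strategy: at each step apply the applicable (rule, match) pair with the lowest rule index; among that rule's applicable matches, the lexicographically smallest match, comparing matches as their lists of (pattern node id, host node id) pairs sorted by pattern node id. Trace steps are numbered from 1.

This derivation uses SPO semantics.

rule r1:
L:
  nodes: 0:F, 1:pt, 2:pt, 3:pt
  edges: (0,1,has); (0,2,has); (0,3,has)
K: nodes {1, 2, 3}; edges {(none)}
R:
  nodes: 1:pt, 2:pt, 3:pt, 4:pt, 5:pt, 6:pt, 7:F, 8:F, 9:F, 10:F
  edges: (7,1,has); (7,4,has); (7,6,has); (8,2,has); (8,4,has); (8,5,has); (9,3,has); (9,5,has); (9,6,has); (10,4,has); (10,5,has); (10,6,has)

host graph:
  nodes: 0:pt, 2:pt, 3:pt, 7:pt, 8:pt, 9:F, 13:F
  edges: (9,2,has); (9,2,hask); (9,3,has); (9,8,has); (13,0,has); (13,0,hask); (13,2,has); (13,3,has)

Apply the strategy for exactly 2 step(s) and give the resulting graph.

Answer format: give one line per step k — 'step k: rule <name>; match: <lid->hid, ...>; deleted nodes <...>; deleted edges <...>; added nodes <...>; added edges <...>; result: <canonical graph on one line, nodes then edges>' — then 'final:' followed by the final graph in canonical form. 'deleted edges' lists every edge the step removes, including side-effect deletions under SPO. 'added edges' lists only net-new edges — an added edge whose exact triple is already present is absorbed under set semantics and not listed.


step 1: rule r1; match: 0->9, 1->2, 2->3, 3->8; deleted nodes 9; deleted edges (9,2,has); (9,2,hask); (9,3,has); (9,8,has); added nodes 14, 15, 16, 17, 18, 19, 20; added edges (17,2,has); (17,14,has); (17,16,has); (18,3,has); (18,14,has); (18,15,has); (19,8,has); (19,15,has); (19,16,has); (20,14,has); (20,15,has); (20,16,has); result: nodes: 0:pt, 2:pt, 3:pt, 7:pt, 8:pt, 13:F, 14:pt, 15:pt, 16:pt, 17:F, 18:F, 19:F, 20:F edges: (13,0,has); (13,0,hask); (13,2,has); (13,3,has); (17,2,has); (17,14,has); (17,16,has); (18,3,has); (18,14,has); (18,15,has); (19,8,has); (19,15,has); (19,16,has); (20,14,has); (20,15,has); (20,16,has)
step 2: rule r1; match: 0->13, 1->0, 2->2, 3->3; deleted nodes 13; deleted edges (13,0,has); (13,0,hask); (13,2,has); (13,3,has); added nodes 21, 22, 23, 24, 25, 26, 27; added edges (24,0,has); (24,21,has); (24,23,has); (25,2,has); (25,21,has); (25,22,has); (26,3,has); (26,22,has); (26,23,has); (27,21,has); (27,22,has); (27,23,has); result: nodes: 0:pt, 2:pt, 3:pt, 7:pt, 8:pt, 14:pt, 15:pt, 16:pt, 17:F, 18:F, 19:F, 20:F, 21:pt, 22:pt, 23:pt, 24:F, 25:F, 26:F, 27:F edges: (17,2,has); (17,14,has); (17,16,has); (18,3,has); (18,14,has); (18,15,has); (19,8,has); (19,15,has); (19,16,has); (20,14,has); (20,15,has); (20,16,has); (24,0,has); (24,21,has); (24,23,has); (25,2,has); (25,21,has); (25,22,has); (26,3,has); (26,22,has); (26,23,has); (27,21,has); (27,22,has); (27,23,has)
final:
nodes: 0:pt, 2:pt, 3:pt, 7:pt, 8:pt, 14:pt, 15:pt, 16:pt, 17:F, 18:F, 19:F, 20:F, 21:pt, 22:pt, 23:pt, 24:F, 25:F, 26:F, 27:F
edges: (17,2,has); (17,14,has); (17,16,has); (18,3,has); (18,14,has); (18,15,has); (19,8,has); (19,15,has); (19,16,has); (20,14,has); (20,15,has); (20,16,has); (24,0,has); (24,21,has); (24,23,has); (25,2,has); (25,21,has); (25,22,has); (26,3,has); (26,22,has); (26,23,has); (27,21,has); (27,22,has); (27,23,has)


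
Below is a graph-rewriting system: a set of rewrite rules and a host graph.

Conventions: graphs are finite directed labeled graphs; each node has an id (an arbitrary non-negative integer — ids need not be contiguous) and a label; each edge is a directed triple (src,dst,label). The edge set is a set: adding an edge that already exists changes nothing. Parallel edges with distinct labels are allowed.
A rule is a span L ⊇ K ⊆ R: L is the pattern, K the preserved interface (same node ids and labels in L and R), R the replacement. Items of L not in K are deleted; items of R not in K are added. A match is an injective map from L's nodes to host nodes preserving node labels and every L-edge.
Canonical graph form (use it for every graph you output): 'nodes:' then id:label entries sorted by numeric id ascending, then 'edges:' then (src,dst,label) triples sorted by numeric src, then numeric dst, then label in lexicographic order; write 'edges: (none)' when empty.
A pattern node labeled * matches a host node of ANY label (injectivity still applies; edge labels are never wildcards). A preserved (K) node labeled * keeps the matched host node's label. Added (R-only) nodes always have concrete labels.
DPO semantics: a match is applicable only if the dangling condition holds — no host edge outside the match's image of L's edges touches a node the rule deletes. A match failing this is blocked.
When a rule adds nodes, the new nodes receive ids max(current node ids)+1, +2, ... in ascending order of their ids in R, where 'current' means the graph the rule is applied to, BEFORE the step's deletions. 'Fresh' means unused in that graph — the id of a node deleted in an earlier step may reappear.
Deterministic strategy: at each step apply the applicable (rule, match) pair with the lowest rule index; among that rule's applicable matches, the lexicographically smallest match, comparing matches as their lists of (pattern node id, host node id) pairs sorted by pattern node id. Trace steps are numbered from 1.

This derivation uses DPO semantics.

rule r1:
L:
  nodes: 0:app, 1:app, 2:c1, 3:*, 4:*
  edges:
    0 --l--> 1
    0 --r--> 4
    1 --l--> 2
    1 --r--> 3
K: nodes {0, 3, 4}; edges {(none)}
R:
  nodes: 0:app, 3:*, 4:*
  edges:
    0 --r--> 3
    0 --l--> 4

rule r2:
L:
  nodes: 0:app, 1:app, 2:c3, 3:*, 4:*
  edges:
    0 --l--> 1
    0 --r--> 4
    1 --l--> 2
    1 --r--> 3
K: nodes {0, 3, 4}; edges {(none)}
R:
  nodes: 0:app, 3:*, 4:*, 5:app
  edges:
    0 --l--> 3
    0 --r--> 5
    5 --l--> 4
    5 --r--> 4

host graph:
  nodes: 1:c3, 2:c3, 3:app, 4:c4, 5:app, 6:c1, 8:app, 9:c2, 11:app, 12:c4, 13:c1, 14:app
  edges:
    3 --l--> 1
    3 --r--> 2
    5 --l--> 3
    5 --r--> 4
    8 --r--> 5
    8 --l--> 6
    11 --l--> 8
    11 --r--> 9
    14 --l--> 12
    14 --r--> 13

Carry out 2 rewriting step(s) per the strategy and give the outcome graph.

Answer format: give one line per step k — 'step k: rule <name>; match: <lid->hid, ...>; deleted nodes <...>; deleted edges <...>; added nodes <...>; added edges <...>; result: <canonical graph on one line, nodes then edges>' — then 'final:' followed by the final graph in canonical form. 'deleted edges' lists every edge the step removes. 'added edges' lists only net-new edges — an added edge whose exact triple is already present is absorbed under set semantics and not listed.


step 1: rule r1; match: 0->11, 1->8, 2->6, 3->5, 4->9; deleted nodes 6, 8; deleted edges (8,5,r); (8,6,l); (11,8,l); (11,9,r); added nodes (none); added edges (11,5,r); (11,9,l); result: nodes: 1:c3, 2:c3, 3:app, 4:c4, 5:app, 9:c2, 11:app, 12:c4, 13:c1, 14:app edges: (3,1,l); (3,2,r); (5,3,l); (5,4,r); (11,5,r); (11,9,l); (14,12,l); (14,13,r)
step 2: rule r2; match: 0->5, 1->3, 2->1, 3->2, 4->4; deleted nodes 1, 3; deleted edges (3,1,l); (3,2,r); (5,3,l); (5,4,r); added nodes 15; added edges (5,2,l); (5,15,r); (15,4,l); (15,4,r); result: nodes: 2:c3, 4:c4, 5:app, 9:c2, 11:app, 12:c4, 13:c1, 14:app, 15:app edges: (5,2,l); (5,15,r); (11,5,r); (11,9,l); (14,12,l); (14,13,r); (15,4,l); (15,4,r)
final:
nodes: 2:c3, 4:c4, 5:app, 9:c2, 11:app, 12:c4, 13:c1, 14:app, 15:app
edges: (5,2,l); (5,15,r); (11,5,r); (11,9,l); (14,12,l); (14,13,r); (15,4,l); (15,4,r)


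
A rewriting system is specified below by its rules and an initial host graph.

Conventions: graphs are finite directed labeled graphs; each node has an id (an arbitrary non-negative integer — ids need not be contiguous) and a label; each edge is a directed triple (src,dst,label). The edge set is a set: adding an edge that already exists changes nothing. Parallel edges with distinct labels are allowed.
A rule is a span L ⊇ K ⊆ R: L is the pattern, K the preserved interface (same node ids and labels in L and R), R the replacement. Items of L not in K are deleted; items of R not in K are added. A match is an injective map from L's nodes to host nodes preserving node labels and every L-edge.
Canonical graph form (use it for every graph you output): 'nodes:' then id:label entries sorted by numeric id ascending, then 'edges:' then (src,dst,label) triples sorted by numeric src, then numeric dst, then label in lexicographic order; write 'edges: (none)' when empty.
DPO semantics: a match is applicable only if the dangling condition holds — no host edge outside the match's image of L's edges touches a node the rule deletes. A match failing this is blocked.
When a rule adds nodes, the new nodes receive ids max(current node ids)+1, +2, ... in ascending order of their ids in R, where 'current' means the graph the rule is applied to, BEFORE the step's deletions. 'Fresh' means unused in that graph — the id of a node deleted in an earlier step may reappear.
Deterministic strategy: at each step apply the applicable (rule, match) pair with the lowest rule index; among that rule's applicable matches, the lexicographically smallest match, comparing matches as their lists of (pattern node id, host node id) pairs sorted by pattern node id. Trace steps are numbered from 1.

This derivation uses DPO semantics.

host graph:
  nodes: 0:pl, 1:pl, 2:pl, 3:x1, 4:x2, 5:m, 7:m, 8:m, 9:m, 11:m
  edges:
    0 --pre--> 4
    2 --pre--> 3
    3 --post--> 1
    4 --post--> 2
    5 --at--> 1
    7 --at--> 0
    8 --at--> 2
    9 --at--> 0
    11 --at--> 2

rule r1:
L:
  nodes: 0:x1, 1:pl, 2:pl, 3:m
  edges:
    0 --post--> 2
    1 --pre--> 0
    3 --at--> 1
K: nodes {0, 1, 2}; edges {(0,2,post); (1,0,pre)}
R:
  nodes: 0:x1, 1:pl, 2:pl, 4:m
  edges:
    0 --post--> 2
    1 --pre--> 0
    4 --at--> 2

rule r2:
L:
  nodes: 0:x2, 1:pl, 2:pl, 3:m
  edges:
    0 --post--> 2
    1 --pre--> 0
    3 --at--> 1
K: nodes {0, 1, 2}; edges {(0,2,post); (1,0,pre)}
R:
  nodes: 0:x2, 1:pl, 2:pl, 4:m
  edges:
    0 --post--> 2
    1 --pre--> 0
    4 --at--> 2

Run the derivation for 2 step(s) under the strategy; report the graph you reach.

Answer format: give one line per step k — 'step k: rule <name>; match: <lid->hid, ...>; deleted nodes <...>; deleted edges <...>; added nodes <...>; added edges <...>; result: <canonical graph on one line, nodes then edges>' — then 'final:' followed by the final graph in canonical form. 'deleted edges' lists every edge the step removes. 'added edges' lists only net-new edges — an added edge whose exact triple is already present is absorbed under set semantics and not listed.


step 1: rule r1; match: 0->3, 1->2, 2->1, 3->8; deleted nodes 8; deleted edges (8,2,at); added nodes 12; added edges (12,1,at); result: nodes: 0:pl, 1:pl, 2:pl, 3:x1, 4:x2, 5:m, 7:m, 9:m, 11:m, 12:m edges: (0,4,pre); (2,3,pre); (3,1,post); (4,2,post); (5,1,at); (7,0,at); (9,0,at); (11,2,at); (12,1,at)
step 2: rule r1; match: 0->3, 1->2, 2->1, 3->11; deleted nodes 11; deleted edges (11,2,at); added nodes 13; added edges (13,1,at); result: nodes: 0:pl, 1:pl, 2:pl, 3:x1, 4:x2, 5:m, 7:m, 9:m, 12:m, 13:m edges: (0,4,pre); (2,3,pre); (3,1,post); (4,2,post); (5,1,at); (7,0,at); (9,0,at); (12,1,at); (13,1,at)
final:
nodes: 0:pl, 1:pl, 2:pl, 3:x1, 4:x2, 5:m, 7:m, 9:m, 12:m, 13:m
edges: (0,4,pre); (2,3,pre); (3,1,post); (4,2,post); (5,1,at); (7,0,at); (9,0,at); (12,1,at); (13,1,at)


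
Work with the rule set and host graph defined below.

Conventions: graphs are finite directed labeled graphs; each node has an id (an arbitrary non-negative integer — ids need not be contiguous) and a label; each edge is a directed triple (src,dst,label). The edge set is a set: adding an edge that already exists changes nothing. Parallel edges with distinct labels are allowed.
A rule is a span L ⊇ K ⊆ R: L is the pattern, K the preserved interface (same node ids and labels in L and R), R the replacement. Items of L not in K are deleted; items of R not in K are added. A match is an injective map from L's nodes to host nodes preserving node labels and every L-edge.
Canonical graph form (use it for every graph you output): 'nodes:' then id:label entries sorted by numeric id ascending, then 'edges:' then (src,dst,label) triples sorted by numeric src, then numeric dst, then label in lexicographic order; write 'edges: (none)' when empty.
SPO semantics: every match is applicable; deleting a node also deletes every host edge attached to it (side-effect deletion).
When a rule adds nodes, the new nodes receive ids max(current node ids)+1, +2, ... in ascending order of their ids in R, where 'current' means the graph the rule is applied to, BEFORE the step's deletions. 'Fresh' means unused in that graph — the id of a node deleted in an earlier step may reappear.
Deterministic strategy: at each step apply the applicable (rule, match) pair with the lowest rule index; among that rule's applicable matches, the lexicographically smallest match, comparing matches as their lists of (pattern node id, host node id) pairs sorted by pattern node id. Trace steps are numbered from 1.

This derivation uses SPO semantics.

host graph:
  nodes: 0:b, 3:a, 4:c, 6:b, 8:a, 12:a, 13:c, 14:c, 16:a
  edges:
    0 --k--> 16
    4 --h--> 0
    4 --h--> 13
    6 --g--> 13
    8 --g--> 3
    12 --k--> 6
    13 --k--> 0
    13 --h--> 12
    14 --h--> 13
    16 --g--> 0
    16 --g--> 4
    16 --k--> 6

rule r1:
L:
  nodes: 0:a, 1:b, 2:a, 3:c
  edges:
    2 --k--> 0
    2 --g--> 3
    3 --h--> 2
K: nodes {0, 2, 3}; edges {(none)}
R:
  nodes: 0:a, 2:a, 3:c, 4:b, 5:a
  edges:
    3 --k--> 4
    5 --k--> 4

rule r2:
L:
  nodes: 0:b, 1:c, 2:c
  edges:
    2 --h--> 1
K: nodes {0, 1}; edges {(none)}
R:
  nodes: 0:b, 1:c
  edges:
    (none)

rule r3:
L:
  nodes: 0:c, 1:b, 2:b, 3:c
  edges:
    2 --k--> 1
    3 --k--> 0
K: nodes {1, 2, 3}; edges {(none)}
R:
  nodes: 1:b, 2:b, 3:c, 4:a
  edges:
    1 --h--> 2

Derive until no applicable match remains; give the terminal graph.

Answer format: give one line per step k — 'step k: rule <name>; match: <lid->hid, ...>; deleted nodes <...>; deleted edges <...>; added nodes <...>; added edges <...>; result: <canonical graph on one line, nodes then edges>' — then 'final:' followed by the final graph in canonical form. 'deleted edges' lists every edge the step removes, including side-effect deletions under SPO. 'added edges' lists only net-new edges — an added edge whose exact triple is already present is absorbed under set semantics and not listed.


step 1: rule r2; match: 0->0, 1->13, 2->4; deleted nodes 4; deleted edges (4,0,h); (4,13,h); (16,4,g); added nodes (none); added edges (none); result: nodes: 0:b, 3:a, 6:b, 8:a, 12:a, 13:c, 14:c, 16:a edges: (0,16,k); (6,13,g); (8,3,g); (12,6,k); (13,0,k); (13,12,h); (14,13,h); (16,0,g); (16,6,k)
step 2: rule r2; match: 0->0, 1->13, 2->14; deleted nodes 14; deleted edges (14,13,h); added nodes (none); added edges (none); result: nodes: 0:b, 3:a, 6:b, 8:a, 12:a, 13:c, 16:a edges: (0,16,k); (6,13,g); (8,3,g); (12,6,k); (13,0,k); (13,12,h); (16,0,g); (16,6,k)
final:
nodes: 0:b, 3:a, 6:b, 8:a, 12:a, 13:c, 16:a
edges: (0,16,k); (6,13,g); (8,3,g); (12,6,k); (13,0,k); (13,12,h); (16,0,g); (16,6,k)
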